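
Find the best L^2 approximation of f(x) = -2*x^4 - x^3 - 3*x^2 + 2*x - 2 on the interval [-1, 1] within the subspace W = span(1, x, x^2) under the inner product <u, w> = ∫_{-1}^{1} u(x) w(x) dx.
g(x) = -33*x^2/7 + 7*x/5 - 64/35

The best approximation g ∈ W is the orthogonal projection of f onto W. Writing g = a_0 + a_1 x + a_2 x^2, the coefficients solve the normal equations G · a = b where
  G_{ij} = <φ_i, φ_j> and b_i = <f, φ_i>, with φ_0 = 1, φ_1 = x, φ_2 = x^2.
G =
  [2, 0, 2/3]
  [0, 2/3, 0]
  [2/3, 0, 2/5],
b = (-34/5, 14/15, -326/105).
Solving gives a_0 = -64/35, a_1 = 7/5, a_2 = -33/7, so
  g(x) = -33*x^2/7 + 7*x/5 - 64/35.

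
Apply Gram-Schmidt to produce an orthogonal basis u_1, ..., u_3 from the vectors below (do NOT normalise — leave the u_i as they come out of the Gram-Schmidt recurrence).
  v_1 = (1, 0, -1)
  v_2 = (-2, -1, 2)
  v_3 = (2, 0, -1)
Orthogonal basis:
  u_1 = (1, 0, -1)
  u_2 = (0, -1, 0)
  u_3 = (1/2, 0, 1/2)

Apply the Gram-Schmidt recurrence
  u_1 = v_1
  u_i = v_i − Σ_{j<i} ((v_i · u_j) / (u_j · u_j)) · u_j.

Step by step this gives:
  u_1 = (1, 0, -1)
  u_2 = (0, -1, 0)
  u_3 = (1/2, 0, 1/2)

Orthogonality check:
  u_2 · u_1 = 0 (should be 0)
  u_3 · u_1 = 0 (should be 0)
  u_3 · u_2 = 0 (should be 0)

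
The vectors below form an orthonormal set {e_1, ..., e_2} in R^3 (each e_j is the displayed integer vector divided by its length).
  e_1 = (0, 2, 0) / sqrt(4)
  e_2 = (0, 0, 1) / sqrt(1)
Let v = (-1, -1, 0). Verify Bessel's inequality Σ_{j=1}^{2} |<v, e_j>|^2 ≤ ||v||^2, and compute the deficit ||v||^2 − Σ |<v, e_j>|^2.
Σ |<v, e_j>|^2 = 1; ||v||^2 = 2; deficit = 1

Write each e_j = u_j / sqrt(<u_j, u_j>) where u_j is the displayed integer vector. Then <v, e_j> = <v, u_j> / sqrt(<u_j, u_j>), so |<v, e_j>|^2 = <v, u_j>^2 / <u_j, u_j>.
Coefficients: <v, e_1> = -2/sqrt(4), <v, e_2> = 0/sqrt(1).
Square and sum: Σ |<v, e_j>|^2 = 1.
Compute ||v||^2 = v·v = 2.
Deficit = 2 − 1 = 1 ≥ 0, confirming Bessel's inequality. (The deficit equals ||v − Σ <v,e_j> e_j||^2, the squared distance from v to span{e_j}.)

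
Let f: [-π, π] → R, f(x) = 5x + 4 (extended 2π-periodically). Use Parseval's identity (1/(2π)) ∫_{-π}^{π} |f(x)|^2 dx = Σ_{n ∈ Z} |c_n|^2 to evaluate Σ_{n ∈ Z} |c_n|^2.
Σ |c_n|^2 = 25π^2/3 + 16

Expand and integrate term by term over [-π, π]:
  ∫ (5x)^2 dx = 25·(2π^3/3); ∫ 2·5·(4)·x dx = 0 (odd integrand); ∫ 4^2 dx = 16·2π.
So (1/(2π)) ∫_{-π}^{π} (5x + 4)^2 dx = 25π^2/3 + 16 = 25π^2/3 + 16.
Parseval ⇒ Σ |c_n|^2 = 25π^2/3 + 16.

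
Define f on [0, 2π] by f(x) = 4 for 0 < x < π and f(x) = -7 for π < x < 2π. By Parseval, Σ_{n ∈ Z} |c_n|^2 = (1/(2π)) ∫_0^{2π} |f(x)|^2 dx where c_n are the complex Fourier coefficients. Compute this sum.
Σ |c_n|^2 = 65/2

Parseval equates the L^2 energy of f (normalised by 1/(2π)) with the ℓ^2 sum of its Fourier coefficients: (1/(2π)) ∫_0^{2π} |f|^2 = Σ |c_n|^2.
Compute the left side: (1/(2π)) [∫_0^π 4^2 dx + ∫_π^{2π} (-7)^2 dx] = (1/(2π)) · (16π + 49π) = (16 + 49)/2 = 65/2.
So Σ_{n ∈ Z} |c_n|^2 = 65/2.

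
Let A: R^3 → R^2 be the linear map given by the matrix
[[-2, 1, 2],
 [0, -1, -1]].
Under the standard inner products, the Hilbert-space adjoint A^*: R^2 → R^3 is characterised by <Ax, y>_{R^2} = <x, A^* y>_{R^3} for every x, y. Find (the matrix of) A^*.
A^* = A^T =
[[-2, 0],
 [1, -1],
 [2, -1]]

For real matrices with standard dot products, the defining identity <Ax, y> = <x, A^* y> gives (Ax)^T y = x^T (A^*) y, i.e. x^T A^T y = x^T (A^*) y. Since this holds for all x, y, we must have A^* = A^T. Therefore
A^* =
[[-2, 0],
 [1, -1],
 [2, -1]].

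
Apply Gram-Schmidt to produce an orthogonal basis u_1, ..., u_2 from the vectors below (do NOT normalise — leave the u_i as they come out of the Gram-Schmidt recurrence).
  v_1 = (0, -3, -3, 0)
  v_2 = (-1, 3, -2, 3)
Orthogonal basis:
  u_1 = (0, -3, -3, 0)
  u_2 = (-1, 5/2, -5/2, 3)

Apply the Gram-Schmidt recurrence
  u_1 = v_1
  u_i = v_i − Σ_{j<i} ((v_i · u_j) / (u_j · u_j)) · u_j.

Step by step this gives:
  u_1 = (0, -3, -3, 0)
  u_2 = (-1, 5/2, -5/2, 3)

Orthogonality check:
  u_2 · u_1 = 0 (should be 0)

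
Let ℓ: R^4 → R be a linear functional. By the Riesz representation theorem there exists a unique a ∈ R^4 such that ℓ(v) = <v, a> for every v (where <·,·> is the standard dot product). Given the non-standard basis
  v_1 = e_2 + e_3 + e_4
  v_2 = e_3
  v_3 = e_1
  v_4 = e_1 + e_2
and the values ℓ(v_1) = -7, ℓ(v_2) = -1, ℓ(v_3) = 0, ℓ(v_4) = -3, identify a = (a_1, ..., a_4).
a = (0, -3, -1, -3)

Write a = (a_1, ..., a_4) in the standard basis. For each basis vector v_i, ℓ(v_i) = <v_i, a> is a linear equation in the a_j's. Collect the n equations into a matrix system V a = ℓ, where row i of V is v_i (expressed in the standard basis). Since V is invertible (lower-triangular with 1s on the diagonal, up to permutation), solve by back-substitution:
  V =
[[0, 1, 1, 1],
 [0, 0, 1, 0],
 [1, 0, 0, 0],
 [1, 1, 0, 0]]
  V a = (-7, -1, 0, -3)
Solving gives a = (0, -3, -1, -3).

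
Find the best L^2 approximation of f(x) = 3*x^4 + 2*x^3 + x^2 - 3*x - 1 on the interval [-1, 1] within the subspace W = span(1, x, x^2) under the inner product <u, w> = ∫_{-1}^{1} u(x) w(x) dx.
g(x) = 25*x^2/7 - 9*x/5 - 44/35

The best approximation g ∈ W is the orthogonal projection of f onto W. Writing g = a_0 + a_1 x + a_2 x^2, the coefficients solve the normal equations G · a = b where
  G_{ij} = <φ_i, φ_j> and b_i = <f, φ_i>, with φ_0 = 1, φ_1 = x, φ_2 = x^2.
G =
  [2, 0, 2/3]
  [0, 2/3, 0]
  [2/3, 0, 2/5],
b = (-2/15, -6/5, 62/105).
Solving gives a_0 = -44/35, a_1 = -9/5, a_2 = 25/7, so
  g(x) = 25*x^2/7 - 9*x/5 - 44/35.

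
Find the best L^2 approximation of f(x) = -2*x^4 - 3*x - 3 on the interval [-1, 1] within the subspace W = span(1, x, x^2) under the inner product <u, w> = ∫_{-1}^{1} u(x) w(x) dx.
g(x) = -12*x^2/7 - 3*x - 99/35

The best approximation g ∈ W is the orthogonal projection of f onto W. Writing g = a_0 + a_1 x + a_2 x^2, the coefficients solve the normal equations G · a = b where
  G_{ij} = <φ_i, φ_j> and b_i = <f, φ_i>, with φ_0 = 1, φ_1 = x, φ_2 = x^2.
G =
  [2, 0, 2/3]
  [0, 2/3, 0]
  [2/3, 0, 2/5],
b = (-34/5, -2, -18/7).
Solving gives a_0 = -99/35, a_1 = -3, a_2 = -12/7, so
  g(x) = -12*x^2/7 - 3*x - 99/35.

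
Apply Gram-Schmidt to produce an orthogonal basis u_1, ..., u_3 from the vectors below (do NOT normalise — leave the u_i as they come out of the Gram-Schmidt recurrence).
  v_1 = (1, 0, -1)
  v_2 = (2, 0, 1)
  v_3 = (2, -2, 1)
Orthogonal basis:
  u_1 = (1, 0, -1)
  u_2 = (3/2, 0, 3/2)
  u_3 = (0, -2, 0)

Apply the Gram-Schmidt recurrence
  u_1 = v_1
  u_i = v_i − Σ_{j<i} ((v_i · u_j) / (u_j · u_j)) · u_j.

Step by step this gives:
  u_1 = (1, 0, -1)
  u_2 = (3/2, 0, 3/2)
  u_3 = (0, -2, 0)

Orthogonality check:
  u_2 · u_1 = 0 (should be 0)
  u_3 · u_1 = 0 (should be 0)
  u_3 · u_2 = 0 (should be 0)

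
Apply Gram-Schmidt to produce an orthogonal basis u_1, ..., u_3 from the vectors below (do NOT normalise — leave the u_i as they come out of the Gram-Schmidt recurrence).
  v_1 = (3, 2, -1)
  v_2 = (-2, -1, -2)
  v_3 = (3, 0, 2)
Orthogonal basis:
  u_1 = (3, 2, -1)
  u_2 = (-5/7, -1/7, -17/7)
  u_3 = (13/18, -52/45, -13/90)

Apply the Gram-Schmidt recurrence
  u_1 = v_1
  u_i = v_i − Σ_{j<i} ((v_i · u_j) / (u_j · u_j)) · u_j.

Step by step this gives:
  u_1 = (3, 2, -1)
  u_2 = (-5/7, -1/7, -17/7)
  u_3 = (13/18, -52/45, -13/90)

Orthogonality check:
  u_2 · u_1 = 0 (should be 0)
  u_3 · u_1 = 0 (should be 0)
  u_3 · u_2 = 0 (should be 0)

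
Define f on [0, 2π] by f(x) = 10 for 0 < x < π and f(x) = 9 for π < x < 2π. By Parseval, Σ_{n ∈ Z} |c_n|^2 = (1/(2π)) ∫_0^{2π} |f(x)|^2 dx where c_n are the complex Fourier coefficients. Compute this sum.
Σ |c_n|^2 = 181/2

Parseval equates the L^2 energy of f (normalised by 1/(2π)) with the ℓ^2 sum of its Fourier coefficients: (1/(2π)) ∫_0^{2π} |f|^2 = Σ |c_n|^2.
Compute the left side: (1/(2π)) [∫_0^π 10^2 dx + ∫_π^{2π} 9^2 dx] = (1/(2π)) · (100π + 81π) = (100 + 81)/2 = 181/2.
So Σ_{n ∈ Z} |c_n|^2 = 181/2.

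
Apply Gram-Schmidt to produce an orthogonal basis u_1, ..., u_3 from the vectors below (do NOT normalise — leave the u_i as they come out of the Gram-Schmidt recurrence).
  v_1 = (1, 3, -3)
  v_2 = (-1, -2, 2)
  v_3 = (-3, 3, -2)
Orthogonal basis:
  u_1 = (1, 3, -3)
  u_2 = (-6/19, 1/19, -1/19)
  u_3 = (0, 1/2, 1/2)

Apply the Gram-Schmidt recurrence
  u_1 = v_1
  u_i = v_i − Σ_{j<i} ((v_i · u_j) / (u_j · u_j)) · u_j.

Step by step this gives:
  u_1 = (1, 3, -3)
  u_2 = (-6/19, 1/19, -1/19)
  u_3 = (0, 1/2, 1/2)

Orthogonality check:
  u_2 · u_1 = 0 (should be 0)
  u_3 · u_1 = 0 (should be 0)
  u_3 · u_2 = 0 (should be 0)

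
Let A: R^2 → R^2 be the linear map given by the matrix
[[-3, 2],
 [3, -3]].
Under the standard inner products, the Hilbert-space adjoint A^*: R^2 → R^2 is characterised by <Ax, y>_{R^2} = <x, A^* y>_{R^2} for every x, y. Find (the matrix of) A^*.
A^* = A^T =
[[-3, 3],
 [2, -3]]

For real matrices with standard dot products, the defining identity <Ax, y> = <x, A^* y> gives (Ax)^T y = x^T (A^*) y, i.e. x^T A^T y = x^T (A^*) y. Since this holds for all x, y, we must have A^* = A^T. Therefore
A^* =
[[-3, 3],
 [2, -3]].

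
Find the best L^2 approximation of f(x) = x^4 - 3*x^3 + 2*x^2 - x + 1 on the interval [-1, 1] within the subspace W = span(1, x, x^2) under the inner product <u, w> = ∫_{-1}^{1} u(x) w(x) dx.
g(x) = 20*x^2/7 - 14*x/5 + 32/35

The best approximation g ∈ W is the orthogonal projection of f onto W. Writing g = a_0 + a_1 x + a_2 x^2, the coefficients solve the normal equations G · a = b where
  G_{ij} = <φ_i, φ_j> and b_i = <f, φ_i>, with φ_0 = 1, φ_1 = x, φ_2 = x^2.
G =
  [2, 0, 2/3]
  [0, 2/3, 0]
  [2/3, 0, 2/5],
b = (56/15, -28/15, 184/105).
Solving gives a_0 = 32/35, a_1 = -14/5, a_2 = 20/7, so
  g(x) = 20*x^2/7 - 14*x/5 + 32/35.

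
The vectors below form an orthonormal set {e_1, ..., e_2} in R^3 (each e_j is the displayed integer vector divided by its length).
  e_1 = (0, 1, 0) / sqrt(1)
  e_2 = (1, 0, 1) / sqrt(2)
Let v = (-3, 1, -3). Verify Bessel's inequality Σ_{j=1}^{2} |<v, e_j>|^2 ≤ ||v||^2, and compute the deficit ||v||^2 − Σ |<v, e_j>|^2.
Σ |<v, e_j>|^2 = 19; ||v||^2 = 19; deficit = 0

Write each e_j = u_j / sqrt(<u_j, u_j>) where u_j is the displayed integer vector. Then <v, e_j> = <v, u_j> / sqrt(<u_j, u_j>), so |<v, e_j>|^2 = <v, u_j>^2 / <u_j, u_j>.
Coefficients: <v, e_1> = 1/sqrt(1), <v, e_2> = -6/sqrt(2).
Square and sum: Σ |<v, e_j>|^2 = 19.
Compute ||v||^2 = v·v = 19.
Deficit = 19 − 19 = 0 ≥ 0, confirming Bessel's inequality. (The deficit equals ||v − Σ <v,e_j> e_j||^2, the squared distance from v to span{e_j}.)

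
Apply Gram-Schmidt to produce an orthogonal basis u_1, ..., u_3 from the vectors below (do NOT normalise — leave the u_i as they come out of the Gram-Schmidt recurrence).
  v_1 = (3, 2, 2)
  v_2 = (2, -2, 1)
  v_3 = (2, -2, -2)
Orthogonal basis:
  u_1 = (3, 2, 2)
  u_2 = (22/17, -42/17, 9/17)
  u_3 = (180/137, 30/137, -300/137)

Apply the Gram-Schmidt recurrence
  u_1 = v_1
  u_i = v_i − Σ_{j<i} ((v_i · u_j) / (u_j · u_j)) · u_j.

Step by step this gives:
  u_1 = (3, 2, 2)
  u_2 = (22/17, -42/17, 9/17)
  u_3 = (180/137, 30/137, -300/137)

Orthogonality check:
  u_2 · u_1 = 0 (should be 0)
  u_3 · u_1 = 0 (should be 0)
  u_3 · u_2 = 0 (should be 0)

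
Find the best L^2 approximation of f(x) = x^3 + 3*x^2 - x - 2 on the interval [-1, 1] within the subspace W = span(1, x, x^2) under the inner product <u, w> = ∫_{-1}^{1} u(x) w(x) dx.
g(x) = 3*x^2 - 2*x/5 - 2

The best approximation g ∈ W is the orthogonal projection of f onto W. Writing g = a_0 + a_1 x + a_2 x^2, the coefficients solve the normal equations G · a = b where
  G_{ij} = <φ_i, φ_j> and b_i = <f, φ_i>, with φ_0 = 1, φ_1 = x, φ_2 = x^2.
G =
  [2, 0, 2/3]
  [0, 2/3, 0]
  [2/3, 0, 2/5],
b = (-2, -4/15, -2/15).
Solving gives a_0 = -2, a_1 = -2/5, a_2 = 3, so
  g(x) = 3*x^2 - 2*x/5 - 2.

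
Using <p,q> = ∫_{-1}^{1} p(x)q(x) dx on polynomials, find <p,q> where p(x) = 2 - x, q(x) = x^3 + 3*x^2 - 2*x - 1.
<p,q> = 14/15

Expand the product: p(x)·q(x) = -x^4 - x^3 + 8*x^2 - 3*x - 2.
∫_{-1}^{1} of each monomial x^k gives [2/(k+1) if k even, 0 if k odd]. Integrating term-by-term (or equivalently evaluating the antiderivative F(x) = -x^5/5 - x^4/4 + 8*x^3/3 - 3*x^2/2 - 2*x at the endpoints):
  F(1) − F(−1) = -77/60 − (-133/60) = 14/15.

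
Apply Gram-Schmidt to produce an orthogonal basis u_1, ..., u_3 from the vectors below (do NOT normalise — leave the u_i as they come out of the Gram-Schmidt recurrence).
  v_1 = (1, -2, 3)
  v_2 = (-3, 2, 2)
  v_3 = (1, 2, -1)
Orthogonal basis:
  u_1 = (1, -2, 3)
  u_2 = (-41/14, 13/7, 31/14)
  u_3 = (280/237, 308/237, 112/237)

Apply the Gram-Schmidt recurrence
  u_1 = v_1
  u_i = v_i − Σ_{j<i} ((v_i · u_j) / (u_j · u_j)) · u_j.

Step by step this gives:
  u_1 = (1, -2, 3)
  u_2 = (-41/14, 13/7, 31/14)
  u_3 = (280/237, 308/237, 112/237)

Orthogonality check:
  u_2 · u_1 = 0 (should be 0)
  u_3 · u_1 = 0 (should be 0)
  u_3 · u_2 = 0 (should be 0)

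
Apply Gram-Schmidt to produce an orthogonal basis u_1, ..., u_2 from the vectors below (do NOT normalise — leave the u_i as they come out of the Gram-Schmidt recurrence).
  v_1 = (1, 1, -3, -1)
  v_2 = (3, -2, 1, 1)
Orthogonal basis:
  u_1 = (1, 1, -3, -1)
  u_2 = (13/4, -7/4, 1/4, 3/4)

Apply the Gram-Schmidt recurrence
  u_1 = v_1
  u_i = v_i − Σ_{j<i} ((v_i · u_j) / (u_j · u_j)) · u_j.

Step by step this gives:
  u_1 = (1, 1, -3, -1)
  u_2 = (13/4, -7/4, 1/4, 3/4)

Orthogonality check:
  u_2 · u_1 = 0 (should be 0)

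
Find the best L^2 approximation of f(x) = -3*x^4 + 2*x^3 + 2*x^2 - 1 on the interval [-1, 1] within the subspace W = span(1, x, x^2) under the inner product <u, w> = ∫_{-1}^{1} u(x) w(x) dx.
g(x) = -4*x^2/7 + 6*x/5 - 26/35

The best approximation g ∈ W is the orthogonal projection of f onto W. Writing g = a_0 + a_1 x + a_2 x^2, the coefficients solve the normal equations G · a = b where
  G_{ij} = <φ_i, φ_j> and b_i = <f, φ_i>, with φ_0 = 1, φ_1 = x, φ_2 = x^2.
G =
  [2, 0, 2/3]
  [0, 2/3, 0]
  [2/3, 0, 2/5],
b = (-28/15, 4/5, -76/105).
Solving gives a_0 = -26/35, a_1 = 6/5, a_2 = -4/7, so
  g(x) = -4*x^2/7 + 6*x/5 - 26/35.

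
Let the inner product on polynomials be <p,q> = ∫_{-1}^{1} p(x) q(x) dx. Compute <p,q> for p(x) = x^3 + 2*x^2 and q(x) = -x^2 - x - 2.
<p,q> = -58/15

Expand the product: p(x)·q(x) = -x^5 - 3*x^4 - 4*x^3 - 4*x^2.
∫_{-1}^{1} of each monomial x^k gives [2/(k+1) if k even, 0 if k odd]. Integrating term-by-term (or equivalently evaluating the antiderivative F(x) = -x^6/6 - 3*x^5/5 - x^4 - 4*x^3/3 at the endpoints):
  F(1) − F(−1) = -31/10 − (23/30) = -58/15.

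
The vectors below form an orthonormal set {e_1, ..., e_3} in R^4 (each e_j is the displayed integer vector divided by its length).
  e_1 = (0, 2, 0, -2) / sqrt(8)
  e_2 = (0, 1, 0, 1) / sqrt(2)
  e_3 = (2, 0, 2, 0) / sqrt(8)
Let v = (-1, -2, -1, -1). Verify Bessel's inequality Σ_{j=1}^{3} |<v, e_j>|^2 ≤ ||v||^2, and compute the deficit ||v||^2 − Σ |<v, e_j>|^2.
Σ |<v, e_j>|^2 = 7; ||v||^2 = 7; deficit = 0

Write each e_j = u_j / sqrt(<u_j, u_j>) where u_j is the displayed integer vector. Then <v, e_j> = <v, u_j> / sqrt(<u_j, u_j>), so |<v, e_j>|^2 = <v, u_j>^2 / <u_j, u_j>.
Coefficients: <v, e_1> = -2/sqrt(8), <v, e_2> = -3/sqrt(2), <v, e_3> = -4/sqrt(8).
Square and sum: Σ |<v, e_j>|^2 = 7.
Compute ||v||^2 = v·v = 7.
Deficit = 7 − 7 = 0 ≥ 0, confirming Bessel's inequality. (The deficit equals ||v − Σ <v,e_j> e_j||^2, the squared distance from v to span{e_j}.)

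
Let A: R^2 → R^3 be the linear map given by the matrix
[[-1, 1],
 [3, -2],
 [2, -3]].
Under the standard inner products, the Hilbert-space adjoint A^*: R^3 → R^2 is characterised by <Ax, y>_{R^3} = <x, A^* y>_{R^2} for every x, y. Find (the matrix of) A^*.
A^* = A^T =
[[-1, 3, 2],
 [1, -2, -3]]

For real matrices with standard dot products, the defining identity <Ax, y> = <x, A^* y> gives (Ax)^T y = x^T (A^*) y, i.e. x^T A^T y = x^T (A^*) y. Since this holds for all x, y, we must have A^* = A^T. Therefore
A^* =
[[-1, 3, 2],
 [1, -2, -3]].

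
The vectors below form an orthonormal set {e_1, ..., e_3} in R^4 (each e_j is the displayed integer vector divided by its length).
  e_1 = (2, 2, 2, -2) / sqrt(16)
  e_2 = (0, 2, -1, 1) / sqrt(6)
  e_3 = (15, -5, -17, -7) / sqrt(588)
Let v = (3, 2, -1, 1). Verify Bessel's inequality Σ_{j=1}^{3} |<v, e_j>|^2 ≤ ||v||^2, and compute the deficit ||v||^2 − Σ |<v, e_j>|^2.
Σ |<v, e_j>|^2 = 573/49; ||v||^2 = 15; deficit = 162/49

Write each e_j = u_j / sqrt(<u_j, u_j>) where u_j is the displayed integer vector. Then <v, e_j> = <v, u_j> / sqrt(<u_j, u_j>), so |<v, e_j>|^2 = <v, u_j>^2 / <u_j, u_j>.
Coefficients: <v, e_1> = 6/sqrt(16), <v, e_2> = 6/sqrt(6), <v, e_3> = 45/sqrt(588).
Square and sum: Σ |<v, e_j>|^2 = 573/49.
Compute ||v||^2 = v·v = 15.
Deficit = 15 − 573/49 = 162/49 ≥ 0, confirming Bessel's inequality. (The deficit equals ||v − Σ <v,e_j> e_j||^2, the squared distance from v to span{e_j}.)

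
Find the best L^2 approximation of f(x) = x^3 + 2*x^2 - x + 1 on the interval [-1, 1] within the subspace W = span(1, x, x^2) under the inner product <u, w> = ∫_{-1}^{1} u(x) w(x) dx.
g(x) = 2*x^2 - 2*x/5 + 1

The best approximation g ∈ W is the orthogonal projection of f onto W. Writing g = a_0 + a_1 x + a_2 x^2, the coefficients solve the normal equations G · a = b where
  G_{ij} = <φ_i, φ_j> and b_i = <f, φ_i>, with φ_0 = 1, φ_1 = x, φ_2 = x^2.
G =
  [2, 0, 2/3]
  [0, 2/3, 0]
  [2/3, 0, 2/5],
b = (10/3, -4/15, 22/15).
Solving gives a_0 = 1, a_1 = -2/5, a_2 = 2, so
  g(x) = 2*x^2 - 2*x/5 + 1.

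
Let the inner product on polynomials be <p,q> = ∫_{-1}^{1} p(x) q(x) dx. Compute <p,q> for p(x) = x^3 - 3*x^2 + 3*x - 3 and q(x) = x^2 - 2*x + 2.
<p,q> = -24

Expand the product: p(x)·q(x) = x^5 - 5*x^4 + 11*x^3 - 15*x^2 + 12*x - 6.
∫_{-1}^{1} of each monomial x^k gives [2/(k+1) if k even, 0 if k odd]. Integrating term-by-term (or equivalently evaluating the antiderivative F(x) = x^6/6 - x^5 + 11*x^4/4 - 5*x^3 + 6*x^2 - 6*x at the endpoints):
  F(1) − F(−1) = -37/12 − (251/12) = -24.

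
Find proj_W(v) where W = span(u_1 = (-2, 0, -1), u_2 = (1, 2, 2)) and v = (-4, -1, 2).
proj_W(v) = (-78/29, 28/29, -18/29)

Set up U = [u_1 | ... | u_2] ∈ R^(3×2). The projector onto W = col(U) is P = U (U^T U)^(-1) U^T.
Compute U^T U =
  [5, -4]
  [-4, 9],
and U^T v = (6, -2).
Solve U^T U · c = U^T v for the coefficients: c = (46/29, 14/29). The projection is proj_W(v) = U c.
Check: (v - proj_W(v)) · u_1 = 0  (should be 0).
Check: (v - proj_W(v)) · u_2 = 0  (should be 0).
Result: proj_W(v) = (-78/29, 28/29, -18/29).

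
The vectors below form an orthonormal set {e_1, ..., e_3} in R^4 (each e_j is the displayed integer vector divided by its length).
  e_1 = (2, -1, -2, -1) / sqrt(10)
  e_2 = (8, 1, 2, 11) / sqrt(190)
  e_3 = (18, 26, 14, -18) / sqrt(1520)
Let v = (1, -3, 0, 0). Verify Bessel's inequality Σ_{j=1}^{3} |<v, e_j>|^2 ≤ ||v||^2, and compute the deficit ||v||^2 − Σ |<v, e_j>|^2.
Σ |<v, e_j>|^2 = 5; ||v||^2 = 10; deficit = 5

Write each e_j = u_j / sqrt(<u_j, u_j>) where u_j is the displayed integer vector. Then <v, e_j> = <v, u_j> / sqrt(<u_j, u_j>), so |<v, e_j>|^2 = <v, u_j>^2 / <u_j, u_j>.
Coefficients: <v, e_1> = 5/sqrt(10), <v, e_2> = 5/sqrt(190), <v, e_3> = -60/sqrt(1520).
Square and sum: Σ |<v, e_j>|^2 = 5.
Compute ||v||^2 = v·v = 10.
Deficit = 10 − 5 = 5 ≥ 0, confirming Bessel's inequality. (The deficit equals ||v − Σ <v,e_j> e_j||^2, the squared distance from v to span{e_j}.)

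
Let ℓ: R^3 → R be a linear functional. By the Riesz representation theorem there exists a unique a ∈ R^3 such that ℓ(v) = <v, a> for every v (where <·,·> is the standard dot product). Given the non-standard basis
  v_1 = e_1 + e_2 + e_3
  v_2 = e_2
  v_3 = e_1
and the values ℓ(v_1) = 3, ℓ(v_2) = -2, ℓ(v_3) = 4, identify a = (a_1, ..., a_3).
a = (4, -2, 1)

Write a = (a_1, ..., a_3) in the standard basis. For each basis vector v_i, ℓ(v_i) = <v_i, a> is a linear equation in the a_j's. Collect the n equations into a matrix system V a = ℓ, where row i of V is v_i (expressed in the standard basis). Since V is invertible (lower-triangular with 1s on the diagonal, up to permutation), solve by back-substitution:
  V =
[[1, 1, 1],
 [0, 1, 0],
 [1, 0, 0]]
  V a = (3, -2, 4)
Solving gives a = (4, -2, 1).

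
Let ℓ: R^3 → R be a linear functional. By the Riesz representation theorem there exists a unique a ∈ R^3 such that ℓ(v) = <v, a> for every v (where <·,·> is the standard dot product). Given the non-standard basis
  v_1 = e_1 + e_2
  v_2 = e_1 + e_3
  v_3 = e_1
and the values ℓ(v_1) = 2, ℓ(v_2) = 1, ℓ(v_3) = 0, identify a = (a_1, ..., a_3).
a = (0, 2, 1)

Write a = (a_1, ..., a_3) in the standard basis. For each basis vector v_i, ℓ(v_i) = <v_i, a> is a linear equation in the a_j's. Collect the n equations into a matrix system V a = ℓ, where row i of V is v_i (expressed in the standard basis). Since V is invertible (lower-triangular with 1s on the diagonal, up to permutation), solve by back-substitution:
  V =
[[1, 1, 0],
 [1, 0, 1],
 [1, 0, 0]]
  V a = (2, 1, 0)
Solving gives a = (0, 2, 1).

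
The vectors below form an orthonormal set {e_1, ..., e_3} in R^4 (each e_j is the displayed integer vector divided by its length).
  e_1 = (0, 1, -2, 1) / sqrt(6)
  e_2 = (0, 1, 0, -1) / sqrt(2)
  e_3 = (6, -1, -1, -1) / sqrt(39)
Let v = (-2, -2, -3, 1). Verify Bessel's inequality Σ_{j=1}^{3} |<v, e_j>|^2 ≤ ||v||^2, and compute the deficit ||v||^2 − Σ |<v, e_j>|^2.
Σ |<v, e_j>|^2 = 134/13; ||v||^2 = 18; deficit = 100/13

Write each e_j = u_j / sqrt(<u_j, u_j>) where u_j is the displayed integer vector. Then <v, e_j> = <v, u_j> / sqrt(<u_j, u_j>), so |<v, e_j>|^2 = <v, u_j>^2 / <u_j, u_j>.
Coefficients: <v, e_1> = 5/sqrt(6), <v, e_2> = -3/sqrt(2), <v, e_3> = -8/sqrt(39).
Square and sum: Σ |<v, e_j>|^2 = 134/13.
Compute ||v||^2 = v·v = 18.
Deficit = 18 − 134/13 = 100/13 ≥ 0, confirming Bessel's inequality. (The deficit equals ||v − Σ <v,e_j> e_j||^2, the squared distance from v to span{e_j}.)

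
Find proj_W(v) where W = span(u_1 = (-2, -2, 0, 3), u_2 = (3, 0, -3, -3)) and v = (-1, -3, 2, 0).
proj_W(v) = (-29/26, -9/13, 11/26, 19/13)

Set up U = [u_1 | ... | u_2] ∈ R^(4×2). The projector onto W = col(U) is P = U (U^T U)^(-1) U^T.
Compute U^T U =
  [17, -15]
  [-15, 27],
and U^T v = (8, -9).
Solve U^T U · c = U^T v for the coefficients: c = (9/26, -11/78). The projection is proj_W(v) = U c.
Check: (v - proj_W(v)) · u_1 = 0  (should be 0).
Check: (v - proj_W(v)) · u_2 = 0  (should be 0).
Result: proj_W(v) = (-29/26, -9/13, 11/26, 19/13).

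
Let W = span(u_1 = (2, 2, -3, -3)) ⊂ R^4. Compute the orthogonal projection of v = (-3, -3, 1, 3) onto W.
proj_W(v) = (-24/13, -24/13, 36/13, 36/13)

Set up U = [u_1 | ... | u_1] ∈ R^(4×1). The projector onto W = col(U) is P = U (U^T U)^(-1) U^T.
Compute U^T U =
  [26],
and U^T v = (-24).
Solve U^T U · c = U^T v for the coefficients: c = (-12/13). The projection is proj_W(v) = U c.
Check: (v - proj_W(v)) · u_1 = 0  (should be 0).
Result: proj_W(v) = (-24/13, -24/13, 36/13, 36/13).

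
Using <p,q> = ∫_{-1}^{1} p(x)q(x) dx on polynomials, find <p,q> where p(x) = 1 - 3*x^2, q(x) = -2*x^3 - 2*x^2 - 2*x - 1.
<p,q> = 16/15

Expand the product: p(x)·q(x) = 6*x^5 + 6*x^4 + 4*x^3 + x^2 - 2*x - 1.
∫_{-1}^{1} of each monomial x^k gives [2/(k+1) if k even, 0 if k odd]. Integrating term-by-term (or equivalently evaluating the antiderivative F(x) = x^6 + 6*x^5/5 + x^4 + x^3/3 - x^2 - x at the endpoints):
  F(1) − F(−1) = 23/15 − (7/15) = 16/15.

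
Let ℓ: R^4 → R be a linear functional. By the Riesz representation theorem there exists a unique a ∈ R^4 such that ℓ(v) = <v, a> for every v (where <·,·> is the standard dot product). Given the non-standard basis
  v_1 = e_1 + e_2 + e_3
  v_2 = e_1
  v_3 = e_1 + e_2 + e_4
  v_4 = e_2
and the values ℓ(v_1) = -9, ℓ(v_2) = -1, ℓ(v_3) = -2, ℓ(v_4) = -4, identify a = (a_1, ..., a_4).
a = (-1, -4, -4, 3)

Write a = (a_1, ..., a_4) in the standard basis. For each basis vector v_i, ℓ(v_i) = <v_i, a> is a linear equation in the a_j's. Collect the n equations into a matrix system V a = ℓ, where row i of V is v_i (expressed in the standard basis). Since V is invertible (lower-triangular with 1s on the diagonal, up to permutation), solve by back-substitution:
  V =
[[1, 1, 1, 0],
 [1, 0, 0, 0],
 [1, 1, 0, 1],
 [0, 1, 0, 0]]
  V a = (-9, -1, -2, -4)
Solving gives a = (-1, -4, -4, 3).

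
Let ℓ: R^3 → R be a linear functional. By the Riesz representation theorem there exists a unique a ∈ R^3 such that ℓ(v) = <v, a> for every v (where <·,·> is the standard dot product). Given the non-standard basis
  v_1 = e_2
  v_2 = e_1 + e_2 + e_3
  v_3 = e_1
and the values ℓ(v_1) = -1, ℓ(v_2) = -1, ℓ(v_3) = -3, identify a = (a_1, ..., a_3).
a = (-3, -1, 3)

Write a = (a_1, ..., a_3) in the standard basis. For each basis vector v_i, ℓ(v_i) = <v_i, a> is a linear equation in the a_j's. Collect the n equations into a matrix system V a = ℓ, where row i of V is v_i (expressed in the standard basis). Since V is invertible (lower-triangular with 1s on the diagonal, up to permutation), solve by back-substitution:
  V =
[[0, 1, 0],
 [1, 1, 1],
 [1, 0, 0]]
  V a = (-1, -1, -3)
Solving gives a = (-3, -1, 3).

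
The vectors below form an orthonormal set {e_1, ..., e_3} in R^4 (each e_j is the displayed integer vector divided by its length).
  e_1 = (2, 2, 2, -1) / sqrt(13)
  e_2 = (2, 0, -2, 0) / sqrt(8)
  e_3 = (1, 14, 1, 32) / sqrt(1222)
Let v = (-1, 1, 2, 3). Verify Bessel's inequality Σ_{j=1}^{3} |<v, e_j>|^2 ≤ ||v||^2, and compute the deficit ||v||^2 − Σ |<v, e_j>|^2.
Σ |<v, e_j>|^2 = 689/47; ||v||^2 = 15; deficit = 16/47

Write each e_j = u_j / sqrt(<u_j, u_j>) where u_j is the displayed integer vector. Then <v, e_j> = <v, u_j> / sqrt(<u_j, u_j>), so |<v, e_j>|^2 = <v, u_j>^2 / <u_j, u_j>.
Coefficients: <v, e_1> = 1/sqrt(13), <v, e_2> = -6/sqrt(8), <v, e_3> = 111/sqrt(1222).
Square and sum: Σ |<v, e_j>|^2 = 689/47.
Compute ||v||^2 = v·v = 15.
Deficit = 15 − 689/47 = 16/47 ≥ 0, confirming Bessel's inequality. (The deficit equals ||v − Σ <v,e_j> e_j||^2, the squared distance from v to span{e_j}.)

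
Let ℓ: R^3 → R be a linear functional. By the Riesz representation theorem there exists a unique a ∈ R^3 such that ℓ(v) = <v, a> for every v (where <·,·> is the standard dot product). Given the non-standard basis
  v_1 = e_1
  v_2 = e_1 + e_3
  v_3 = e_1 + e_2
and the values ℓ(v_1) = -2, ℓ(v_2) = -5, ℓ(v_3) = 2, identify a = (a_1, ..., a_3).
a = (-2, 4, -3)

Write a = (a_1, ..., a_3) in the standard basis. For each basis vector v_i, ℓ(v_i) = <v_i, a> is a linear equation in the a_j's. Collect the n equations into a matrix system V a = ℓ, where row i of V is v_i (expressed in the standard basis). Since V is invertible (lower-triangular with 1s on the diagonal, up to permutation), solve by back-substitution:
  V =
[[1, 0, 0],
 [1, 0, 1],
 [1, 1, 0]]
  V a = (-2, -5, 2)
Solving gives a = (-2, 4, -3).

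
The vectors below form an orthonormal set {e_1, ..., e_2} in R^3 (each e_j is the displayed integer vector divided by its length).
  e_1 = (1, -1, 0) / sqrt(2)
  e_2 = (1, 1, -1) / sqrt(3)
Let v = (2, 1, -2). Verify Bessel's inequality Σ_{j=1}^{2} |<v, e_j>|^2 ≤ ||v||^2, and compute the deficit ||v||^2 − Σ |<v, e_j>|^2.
Σ |<v, e_j>|^2 = 53/6; ||v||^2 = 9; deficit = 1/6

Write each e_j = u_j / sqrt(<u_j, u_j>) where u_j is the displayed integer vector. Then <v, e_j> = <v, u_j> / sqrt(<u_j, u_j>), so |<v, e_j>|^2 = <v, u_j>^2 / <u_j, u_j>.
Coefficients: <v, e_1> = 1/sqrt(2), <v, e_2> = 5/sqrt(3).
Square and sum: Σ |<v, e_j>|^2 = 53/6.
Compute ||v||^2 = v·v = 9.
Deficit = 9 − 53/6 = 1/6 ≥ 0, confirming Bessel's inequality. (The deficit equals ||v − Σ <v,e_j> e_j||^2, the squared distance from v to span{e_j}.)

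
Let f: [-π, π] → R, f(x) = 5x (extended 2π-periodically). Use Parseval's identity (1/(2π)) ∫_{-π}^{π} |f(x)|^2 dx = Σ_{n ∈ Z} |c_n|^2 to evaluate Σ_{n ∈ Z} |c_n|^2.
Σ |c_n|^2 = 25π^2/3

Expand and integrate term by term over [-π, π]:
  ∫ (5x)^2 dx = 25·(2π^3/3); ∫ 2·5·(0)·x dx = 0 (odd integrand); ∫ 0^2 dx = 0·2π.
So (1/(2π)) ∫_{-π}^{π} (5x)^2 dx = 25π^2/3 + 0 = 25π^2/3.
Parseval ⇒ Σ |c_n|^2 = 25π^2/3.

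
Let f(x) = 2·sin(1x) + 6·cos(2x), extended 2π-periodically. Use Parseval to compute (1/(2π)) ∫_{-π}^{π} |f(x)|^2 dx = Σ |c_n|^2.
Σ |c_n|^2 = 20

Expand |f|^2 and use orthogonality of {sin(nx), cos(mx)} on [-π, π]:
  ∫_{-π}^{π} sin(nx)^2 dx = π, ∫ cos(mx)^2 dx = π, and cross terms integrate to 0.
So ∫_{-π}^{π} f(x)^2 dx = 2^2 · π + 6^2 · π = (4 + 36)π.
Divide by 2π: (4 + 36)/2 = 20.
By Parseval, this equals Σ |c_n|^2.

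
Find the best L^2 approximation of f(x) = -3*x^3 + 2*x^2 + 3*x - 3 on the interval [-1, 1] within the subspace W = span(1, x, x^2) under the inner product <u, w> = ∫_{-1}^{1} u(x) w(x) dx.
g(x) = 2*x^2 + 6*x/5 - 3

The best approximation g ∈ W is the orthogonal projection of f onto W. Writing g = a_0 + a_1 x + a_2 x^2, the coefficients solve the normal equations G · a = b where
  G_{ij} = <φ_i, φ_j> and b_i = <f, φ_i>, with φ_0 = 1, φ_1 = x, φ_2 = x^2.
G =
  [2, 0, 2/3]
  [0, 2/3, 0]
  [2/3, 0, 2/5],
b = (-14/3, 4/5, -6/5).
Solving gives a_0 = -3, a_1 = 6/5, a_2 = 2, so
  g(x) = 2*x^2 + 6*x/5 - 3.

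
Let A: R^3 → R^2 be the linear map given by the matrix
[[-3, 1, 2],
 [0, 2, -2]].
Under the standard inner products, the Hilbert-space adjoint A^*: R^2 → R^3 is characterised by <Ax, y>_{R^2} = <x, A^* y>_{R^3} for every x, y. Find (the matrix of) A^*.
A^* = A^T =
[[-3, 0],
 [1, 2],
 [2, -2]]

For real matrices with standard dot products, the defining identity <Ax, y> = <x, A^* y> gives (Ax)^T y = x^T (A^*) y, i.e. x^T A^T y = x^T (A^*) y. Since this holds for all x, y, we must have A^* = A^T. Therefore
A^* =
[[-3, 0],
 [1, 2],
 [2, -2]].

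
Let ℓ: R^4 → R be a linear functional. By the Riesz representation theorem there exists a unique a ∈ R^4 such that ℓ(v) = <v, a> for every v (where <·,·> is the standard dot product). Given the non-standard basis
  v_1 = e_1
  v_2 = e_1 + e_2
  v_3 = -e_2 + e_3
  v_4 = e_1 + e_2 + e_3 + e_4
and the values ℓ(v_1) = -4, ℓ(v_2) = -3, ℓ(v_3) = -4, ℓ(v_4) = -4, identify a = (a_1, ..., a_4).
a = (-4, 1, -3, 2)

Write a = (a_1, ..., a_4) in the standard basis. For each basis vector v_i, ℓ(v_i) = <v_i, a> is a linear equation in the a_j's. Collect the n equations into a matrix system V a = ℓ, where row i of V is v_i (expressed in the standard basis). Since V is invertible (lower-triangular with 1s on the diagonal, up to permutation), solve by back-substitution:
  V =
[[1, 0, 0, 0],
 [1, 1, 0, 0],
 [0, -1, 1, 0],
 [1, 1, 1, 1]]
  V a = (-4, -3, -4, -4)
Solving gives a = (-4, 1, -3, 2).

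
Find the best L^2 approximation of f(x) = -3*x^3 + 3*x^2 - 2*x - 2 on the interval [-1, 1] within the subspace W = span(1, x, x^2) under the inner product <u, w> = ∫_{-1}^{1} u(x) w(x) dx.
g(x) = 3*x^2 - 19*x/5 - 2

The best approximation g ∈ W is the orthogonal projection of f onto W. Writing g = a_0 + a_1 x + a_2 x^2, the coefficients solve the normal equations G · a = b where
  G_{ij} = <φ_i, φ_j> and b_i = <f, φ_i>, with φ_0 = 1, φ_1 = x, φ_2 = x^2.
G =
  [2, 0, 2/3]
  [0, 2/3, 0]
  [2/3, 0, 2/5],
b = (-2, -38/15, -2/15).
Solving gives a_0 = -2, a_1 = -19/5, a_2 = 3, so
  g(x) = 3*x^2 - 19*x/5 - 2.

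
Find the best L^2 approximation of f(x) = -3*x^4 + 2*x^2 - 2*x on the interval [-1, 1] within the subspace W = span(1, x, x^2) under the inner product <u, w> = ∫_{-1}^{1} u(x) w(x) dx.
g(x) = -4*x^2/7 - 2*x + 9/35

The best approximation g ∈ W is the orthogonal projection of f onto W. Writing g = a_0 + a_1 x + a_2 x^2, the coefficients solve the normal equations G · a = b where
  G_{ij} = <φ_i, φ_j> and b_i = <f, φ_i>, with φ_0 = 1, φ_1 = x, φ_2 = x^2.
G =
  [2, 0, 2/3]
  [0, 2/3, 0]
  [2/3, 0, 2/5],
b = (2/15, -4/3, -2/35).
Solving gives a_0 = 9/35, a_1 = -2, a_2 = -4/7, so
  g(x) = -4*x^2/7 - 2*x + 9/35.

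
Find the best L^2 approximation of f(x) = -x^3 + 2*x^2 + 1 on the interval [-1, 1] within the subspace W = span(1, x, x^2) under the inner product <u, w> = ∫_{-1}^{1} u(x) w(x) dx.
g(x) = 2*x^2 - 3*x/5 + 1

The best approximation g ∈ W is the orthogonal projection of f onto W. Writing g = a_0 + a_1 x + a_2 x^2, the coefficients solve the normal equations G · a = b where
  G_{ij} = <φ_i, φ_j> and b_i = <f, φ_i>, with φ_0 = 1, φ_1 = x, φ_2 = x^2.
G =
  [2, 0, 2/3]
  [0, 2/3, 0]
  [2/3, 0, 2/5],
b = (10/3, -2/5, 22/15).
Solving gives a_0 = 1, a_1 = -3/5, a_2 = 2, so
  g(x) = 2*x^2 - 3*x/5 + 1.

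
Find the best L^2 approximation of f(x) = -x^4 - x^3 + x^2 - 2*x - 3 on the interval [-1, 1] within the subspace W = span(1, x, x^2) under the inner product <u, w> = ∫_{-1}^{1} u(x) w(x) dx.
g(x) = x^2/7 - 13*x/5 - 102/35

The best approximation g ∈ W is the orthogonal projection of f onto W. Writing g = a_0 + a_1 x + a_2 x^2, the coefficients solve the normal equations G · a = b where
  G_{ij} = <φ_i, φ_j> and b_i = <f, φ_i>, with φ_0 = 1, φ_1 = x, φ_2 = x^2.
G =
  [2, 0, 2/3]
  [0, 2/3, 0]
  [2/3, 0, 2/5],
b = (-86/15, -26/15, -66/35).
Solving gives a_0 = -102/35, a_1 = -13/5, a_2 = 1/7, so
  g(x) = x^2/7 - 13*x/5 - 102/35.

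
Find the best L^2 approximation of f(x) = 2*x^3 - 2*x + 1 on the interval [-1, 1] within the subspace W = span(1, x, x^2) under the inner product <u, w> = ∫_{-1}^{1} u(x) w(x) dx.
g(x) = 1 - 4*x/5

The best approximation g ∈ W is the orthogonal projection of f onto W. Writing g = a_0 + a_1 x + a_2 x^2, the coefficients solve the normal equations G · a = b where
  G_{ij} = <φ_i, φ_j> and b_i = <f, φ_i>, with φ_0 = 1, φ_1 = x, φ_2 = x^2.
G =
  [2, 0, 2/3]
  [0, 2/3, 0]
  [2/3, 0, 2/5],
b = (2, -8/15, 2/3).
Solving gives a_0 = 1, a_1 = -4/5, a_2 = 0, so
  g(x) = 1 - 4*x/5.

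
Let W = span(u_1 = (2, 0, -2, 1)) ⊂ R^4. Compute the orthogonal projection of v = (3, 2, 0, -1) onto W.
proj_W(v) = (10/9, 0, -10/9, 5/9)

Set up U = [u_1 | ... | u_1] ∈ R^(4×1). The projector onto W = col(U) is P = U (U^T U)^(-1) U^T.
Compute U^T U =
  [9],
and U^T v = (5).
Solve U^T U · c = U^T v for the coefficients: c = (5/9). The projection is proj_W(v) = U c.
Check: (v - proj_W(v)) · u_1 = 0  (should be 0).
Result: proj_W(v) = (10/9, 0, -10/9, 5/9).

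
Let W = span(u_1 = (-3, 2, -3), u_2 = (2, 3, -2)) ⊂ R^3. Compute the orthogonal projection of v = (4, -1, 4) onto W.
proj_W(v) = (726/169, -289/169, 42/13)

Set up U = [u_1 | ... | u_2] ∈ R^(3×2). The projector onto W = col(U) is P = U (U^T U)^(-1) U^T.
Compute U^T U =
  [22, 6]
  [6, 17],
and U^T v = (-26, -3).
Solve U^T U · c = U^T v for the coefficients: c = (-212/169, 45/169). The projection is proj_W(v) = U c.
Check: (v - proj_W(v)) · u_1 = 0  (should be 0).
Check: (v - proj_W(v)) · u_2 = 0  (should be 0).
Result: proj_W(v) = (726/169, -289/169, 42/13).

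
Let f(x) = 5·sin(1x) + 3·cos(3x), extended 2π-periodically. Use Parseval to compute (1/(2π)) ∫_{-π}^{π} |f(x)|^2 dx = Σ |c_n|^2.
Σ |c_n|^2 = 17

Expand |f|^2 and use orthogonality of {sin(nx), cos(mx)} on [-π, π]:
  ∫_{-π}^{π} sin(nx)^2 dx = π, ∫ cos(mx)^2 dx = π, and cross terms integrate to 0.
So ∫_{-π}^{π} f(x)^2 dx = 5^2 · π + 3^2 · π = (25 + 9)π.
Divide by 2π: (25 + 9)/2 = 17.
By Parseval, this equals Σ |c_n|^2.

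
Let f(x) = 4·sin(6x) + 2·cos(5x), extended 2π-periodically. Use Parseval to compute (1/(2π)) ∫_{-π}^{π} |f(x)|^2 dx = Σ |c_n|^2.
Σ |c_n|^2 = 10

Expand |f|^2 and use orthogonality of {sin(nx), cos(mx)} on [-π, π]:
  ∫_{-π}^{π} sin(nx)^2 dx = π, ∫ cos(mx)^2 dx = π, and cross terms integrate to 0.
So ∫_{-π}^{π} f(x)^2 dx = 4^2 · π + 2^2 · π = (16 + 4)π.
Divide by 2π: (16 + 4)/2 = 10.
By Parseval, this equals Σ |c_n|^2.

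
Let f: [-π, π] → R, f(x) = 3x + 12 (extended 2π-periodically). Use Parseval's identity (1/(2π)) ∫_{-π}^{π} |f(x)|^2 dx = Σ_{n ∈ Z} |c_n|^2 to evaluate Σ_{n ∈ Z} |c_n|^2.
Σ |c_n|^2 = 3π^2 + 144

Expand and integrate term by term over [-π, π]:
  ∫ (3x)^2 dx = 9·(2π^3/3); ∫ 2·3·(12)·x dx = 0 (odd integrand); ∫ 12^2 dx = 144·2π.
So (1/(2π)) ∫_{-π}^{π} (3x + 12)^2 dx = 9π^2/3 + 144 = 3π^2 + 144.
Parseval ⇒ Σ |c_n|^2 = 3π^2 + 144.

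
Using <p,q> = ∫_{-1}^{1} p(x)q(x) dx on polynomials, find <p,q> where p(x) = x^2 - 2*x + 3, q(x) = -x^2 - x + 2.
<p,q> = 184/15

Expand the product: p(x)·q(x) = -x^4 + x^3 + x^2 - 7*x + 6.
∫_{-1}^{1} of each monomial x^k gives [2/(k+1) if k even, 0 if k odd]. Integrating term-by-term (or equivalently evaluating the antiderivative F(x) = -x^5/5 + x^4/4 + x^3/3 - 7*x^2/2 + 6*x at the endpoints):
  F(1) − F(−1) = 173/60 − (-563/60) = 184/15.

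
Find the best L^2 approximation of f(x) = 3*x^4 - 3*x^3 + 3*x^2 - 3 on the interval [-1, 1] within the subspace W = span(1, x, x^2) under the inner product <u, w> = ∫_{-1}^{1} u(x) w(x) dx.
g(x) = 39*x^2/7 - 9*x/5 - 114/35

The best approximation g ∈ W is the orthogonal projection of f onto W. Writing g = a_0 + a_1 x + a_2 x^2, the coefficients solve the normal equations G · a = b where
  G_{ij} = <φ_i, φ_j> and b_i = <f, φ_i>, with φ_0 = 1, φ_1 = x, φ_2 = x^2.
G =
  [2, 0, 2/3]
  [0, 2/3, 0]
  [2/3, 0, 2/5],
b = (-14/5, -6/5, 2/35).
Solving gives a_0 = -114/35, a_1 = -9/5, a_2 = 39/7, so
  g(x) = 39*x^2/7 - 9*x/5 - 114/35.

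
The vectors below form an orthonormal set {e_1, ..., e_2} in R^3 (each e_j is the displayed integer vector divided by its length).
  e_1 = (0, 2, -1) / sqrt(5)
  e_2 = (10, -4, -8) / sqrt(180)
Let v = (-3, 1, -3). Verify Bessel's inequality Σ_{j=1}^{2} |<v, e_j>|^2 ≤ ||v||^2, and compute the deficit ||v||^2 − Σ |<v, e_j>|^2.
Σ |<v, e_j>|^2 = 50/9; ||v||^2 = 19; deficit = 121/9

Write each e_j = u_j / sqrt(<u_j, u_j>) where u_j is the displayed integer vector. Then <v, e_j> = <v, u_j> / sqrt(<u_j, u_j>), so |<v, e_j>|^2 = <v, u_j>^2 / <u_j, u_j>.
Coefficients: <v, e_1> = 5/sqrt(5), <v, e_2> = -10/sqrt(180).
Square and sum: Σ |<v, e_j>|^2 = 50/9.
Compute ||v||^2 = v·v = 19.
Deficit = 19 − 50/9 = 121/9 ≥ 0, confirming Bessel's inequality. (The deficit equals ||v − Σ <v,e_j> e_j||^2, the squared distance from v to span{e_j}.)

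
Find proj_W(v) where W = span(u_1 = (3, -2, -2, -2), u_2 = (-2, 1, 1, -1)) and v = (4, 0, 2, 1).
proj_W(v) = (156/83, -71/83, -71/83, 127/83)

Set up U = [u_1 | ... | u_2] ∈ R^(4×2). The projector onto W = col(U) is P = U (U^T U)^(-1) U^T.
Compute U^T U =
  [21, -8]
  [-8, 7],
and U^T v = (6, -7).
Solve U^T U · c = U^T v for the coefficients: c = (-14/83, -99/83). The projection is proj_W(v) = U c.
Check: (v - proj_W(v)) · u_1 = 0  (should be 0).
Check: (v - proj_W(v)) · u_2 = 0  (should be 0).
Result: proj_W(v) = (156/83, -71/83, -71/83, 127/83).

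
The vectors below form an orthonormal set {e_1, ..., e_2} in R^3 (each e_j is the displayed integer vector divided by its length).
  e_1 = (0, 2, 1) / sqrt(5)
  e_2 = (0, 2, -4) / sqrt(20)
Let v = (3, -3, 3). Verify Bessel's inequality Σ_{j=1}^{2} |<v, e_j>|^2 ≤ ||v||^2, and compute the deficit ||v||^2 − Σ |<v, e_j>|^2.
Σ |<v, e_j>|^2 = 18; ||v||^2 = 27; deficit = 9

Write each e_j = u_j / sqrt(<u_j, u_j>) where u_j is the displayed integer vector. Then <v, e_j> = <v, u_j> / sqrt(<u_j, u_j>), so |<v, e_j>|^2 = <v, u_j>^2 / <u_j, u_j>.
Coefficients: <v, e_1> = -3/sqrt(5), <v, e_2> = -18/sqrt(20).
Square and sum: Σ |<v, e_j>|^2 = 18.
Compute ||v||^2 = v·v = 27.
Deficit = 27 − 18 = 9 ≥ 0, confirming Bessel's inequality. (The deficit equals ||v − Σ <v,e_j> e_j||^2, the squared distance from v to span{e_j}.)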